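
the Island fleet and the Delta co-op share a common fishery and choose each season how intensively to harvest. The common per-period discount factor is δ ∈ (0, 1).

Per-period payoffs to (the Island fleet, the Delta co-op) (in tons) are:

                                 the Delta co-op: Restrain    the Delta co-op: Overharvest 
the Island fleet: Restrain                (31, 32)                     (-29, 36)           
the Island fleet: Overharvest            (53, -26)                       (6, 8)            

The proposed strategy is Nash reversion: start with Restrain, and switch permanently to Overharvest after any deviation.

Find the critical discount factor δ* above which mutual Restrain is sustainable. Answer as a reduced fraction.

22/47

For the Island fleet: deviation gain 53−31 = 22, per-period punishment loss 31−6 = 25. IC gives δ ≥ 22/47.
For the Delta co-op: gain 4, loss 24 per period, so δ ≥ 4/28 = 1/7.
The tighter constraint is the Island fleet's, so cooperation needs δ ≥ 22/47.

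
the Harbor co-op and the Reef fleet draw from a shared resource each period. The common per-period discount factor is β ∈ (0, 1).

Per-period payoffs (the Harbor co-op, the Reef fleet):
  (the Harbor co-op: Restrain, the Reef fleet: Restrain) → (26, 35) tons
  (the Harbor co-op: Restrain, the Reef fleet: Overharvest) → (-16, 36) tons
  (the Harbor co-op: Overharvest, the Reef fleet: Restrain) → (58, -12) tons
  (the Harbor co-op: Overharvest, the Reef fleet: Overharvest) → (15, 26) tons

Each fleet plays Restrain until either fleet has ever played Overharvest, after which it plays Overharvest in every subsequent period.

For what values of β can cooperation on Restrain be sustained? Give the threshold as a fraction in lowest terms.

the Harbor co-op: cooperation gives 26 each period; deviation gives 58 once then 15 forever.
  26/(1−β) ≥ 58 + 15β/(1−β) ⇒ β ≥ 32/43.
the Reef fleet: cooperation gives 35 each period; deviation gives 36 once then 26 forever.
  β ≥ 1/10.
Both must hold, so the binding constraint is the Harbor co-op's: β ≥ 32/43.

32/43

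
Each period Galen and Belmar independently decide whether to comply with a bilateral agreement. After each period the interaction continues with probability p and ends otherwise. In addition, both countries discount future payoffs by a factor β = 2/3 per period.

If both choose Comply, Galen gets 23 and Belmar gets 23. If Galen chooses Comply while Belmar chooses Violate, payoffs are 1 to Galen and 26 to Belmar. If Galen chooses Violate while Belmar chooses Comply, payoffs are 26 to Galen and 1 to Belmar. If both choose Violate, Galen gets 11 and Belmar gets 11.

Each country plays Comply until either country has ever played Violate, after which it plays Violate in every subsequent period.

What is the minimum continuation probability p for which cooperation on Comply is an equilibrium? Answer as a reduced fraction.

3/10

With continuation probability p and discount β, the effective per-period discount factor is βp.
Grim-trigger IC: βp ≥ (26−23)/(26−11) = 1/5.
So p ≥ (1/5)/(2/3) = 3/10.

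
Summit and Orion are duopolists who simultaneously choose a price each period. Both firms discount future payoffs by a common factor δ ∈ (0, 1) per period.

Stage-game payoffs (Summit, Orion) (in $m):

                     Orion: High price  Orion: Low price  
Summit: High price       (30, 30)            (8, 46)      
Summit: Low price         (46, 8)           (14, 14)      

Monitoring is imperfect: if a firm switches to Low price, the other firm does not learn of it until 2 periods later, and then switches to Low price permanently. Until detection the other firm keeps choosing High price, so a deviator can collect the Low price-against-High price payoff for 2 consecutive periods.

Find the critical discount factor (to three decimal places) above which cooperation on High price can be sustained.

0.707

Deviating for the 2 undetected periods gains 46−30 = 16 per period over cooperation, then loses 30−14 = 16 per period forever once punishment starts.
Gain: 16(1 + δ + … + δ^1); loss: 16·δ^2/(1−δ).
No profitable deviation ⇔ 16(1−δ^2) ≤ 16·δ^2, i.e. δ^2 ≥ 16/(16+16) = 1/2.
Hence δ ≥ (1/2)^(1/2) ≈ 0.707.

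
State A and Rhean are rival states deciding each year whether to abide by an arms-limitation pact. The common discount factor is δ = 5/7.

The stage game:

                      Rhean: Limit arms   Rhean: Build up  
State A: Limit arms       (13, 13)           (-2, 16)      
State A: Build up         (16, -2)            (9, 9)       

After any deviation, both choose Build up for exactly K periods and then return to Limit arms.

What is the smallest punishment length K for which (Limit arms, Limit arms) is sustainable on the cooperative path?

2

Need Σ_{k=1}^{K} δ^k ≥ (16−13)/(13−9) = 0.7500 at δ = 5/7.
At K = 1 the sum is 0.7143 < 0.7500; at K = 2 it is 1.2245 ≥ 0.7500.
So the minimum punishment length is K = 2.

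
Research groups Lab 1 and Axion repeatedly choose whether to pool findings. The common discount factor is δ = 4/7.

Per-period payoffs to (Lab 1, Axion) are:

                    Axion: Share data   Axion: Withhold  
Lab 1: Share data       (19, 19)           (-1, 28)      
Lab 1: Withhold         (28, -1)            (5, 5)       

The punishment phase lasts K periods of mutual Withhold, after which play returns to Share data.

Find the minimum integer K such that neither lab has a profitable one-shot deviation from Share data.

2

Need Σ_{k=1}^{K} δ^k ≥ (28−19)/(19−5) = 0.6429 at δ = 4/7.
At K = 1 the sum is 0.5714 < 0.6429; at K = 2 it is 0.8980 ≥ 0.6429.
So the minimum punishment length is K = 2.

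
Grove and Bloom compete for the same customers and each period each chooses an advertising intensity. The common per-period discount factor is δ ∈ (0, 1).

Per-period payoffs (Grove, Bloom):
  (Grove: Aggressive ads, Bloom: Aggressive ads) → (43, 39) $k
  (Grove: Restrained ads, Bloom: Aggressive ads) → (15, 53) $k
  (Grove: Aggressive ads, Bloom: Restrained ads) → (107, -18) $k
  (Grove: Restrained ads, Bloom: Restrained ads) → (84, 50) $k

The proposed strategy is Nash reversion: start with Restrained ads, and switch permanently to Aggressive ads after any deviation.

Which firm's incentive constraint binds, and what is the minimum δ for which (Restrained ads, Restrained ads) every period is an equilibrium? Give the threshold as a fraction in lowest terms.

For Grove: deviation gain 107−84 = 23, per-period punishment loss 84−43 = 41. IC gives δ ≥ 23/64.
For Bloom: gain 3, loss 11 per period, so δ ≥ 3/14.
The tighter constraint is Grove's, so cooperation needs δ ≥ 23/64.

Grove; δ ≥ 23/64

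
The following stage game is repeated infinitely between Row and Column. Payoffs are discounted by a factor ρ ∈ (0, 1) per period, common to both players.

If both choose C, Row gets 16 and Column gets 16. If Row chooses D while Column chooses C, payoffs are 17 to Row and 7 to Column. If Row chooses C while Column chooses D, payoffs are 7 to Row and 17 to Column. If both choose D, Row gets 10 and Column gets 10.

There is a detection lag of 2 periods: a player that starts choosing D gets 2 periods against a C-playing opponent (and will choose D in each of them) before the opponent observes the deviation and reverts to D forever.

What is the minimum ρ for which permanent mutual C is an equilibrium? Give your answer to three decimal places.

The best deviation is to choose D for all 2 undetected periods, earning 17 each, then 10 forever once detected.
Deviation value: 17(1−ρ^2)/(1−ρ) + 10ρ^2/(1−ρ); cooperation value: 16/(1−ρ).
IC: 16 ≥ 17(1−ρ^2) + 10ρ^2 = 17 − 7ρ^2.
So ρ^2 ≥ 1/7, giving ρ ≥ (1/7)^(1/2) ≈ 0.378.

0.378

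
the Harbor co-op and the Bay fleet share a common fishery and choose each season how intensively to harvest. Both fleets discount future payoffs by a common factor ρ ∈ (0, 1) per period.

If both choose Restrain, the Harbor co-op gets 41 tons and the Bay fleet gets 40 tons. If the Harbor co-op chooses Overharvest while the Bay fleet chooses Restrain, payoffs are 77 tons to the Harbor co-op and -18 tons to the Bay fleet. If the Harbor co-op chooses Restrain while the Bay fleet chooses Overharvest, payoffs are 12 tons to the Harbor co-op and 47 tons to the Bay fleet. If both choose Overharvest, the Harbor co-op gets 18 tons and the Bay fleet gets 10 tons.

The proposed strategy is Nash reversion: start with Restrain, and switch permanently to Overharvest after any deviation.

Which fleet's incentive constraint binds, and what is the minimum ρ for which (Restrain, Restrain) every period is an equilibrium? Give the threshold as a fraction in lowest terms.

the Harbor co-op; ρ ≥ 36/59

the Harbor co-op: cooperation gives 41 each period; deviation gives 77 once then 18 forever.
  41/(1−ρ) ≥ 77 + 18ρ/(1−ρ) ⇒ ρ ≥ 36/59.
the Bay fleet: cooperation gives 40 each period; deviation gives 47 once then 10 forever.
  ρ ≥ 7/37.
Both must hold, so the binding constraint is the Harbor co-op's: ρ ≥ 36/59.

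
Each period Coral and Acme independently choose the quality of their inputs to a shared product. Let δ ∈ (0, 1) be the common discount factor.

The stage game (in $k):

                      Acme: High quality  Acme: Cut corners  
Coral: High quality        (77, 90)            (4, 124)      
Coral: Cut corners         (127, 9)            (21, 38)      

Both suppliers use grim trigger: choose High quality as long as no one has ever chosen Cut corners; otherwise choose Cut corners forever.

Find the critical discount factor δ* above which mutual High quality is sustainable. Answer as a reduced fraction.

Coral's threshold: (127−77)/(127−21) = 25/53.
Acme's threshold: (124−90)/(124−38) = 17/43.
25/53 > 17/43, so Coral binds and δ* = 25/53.

25/53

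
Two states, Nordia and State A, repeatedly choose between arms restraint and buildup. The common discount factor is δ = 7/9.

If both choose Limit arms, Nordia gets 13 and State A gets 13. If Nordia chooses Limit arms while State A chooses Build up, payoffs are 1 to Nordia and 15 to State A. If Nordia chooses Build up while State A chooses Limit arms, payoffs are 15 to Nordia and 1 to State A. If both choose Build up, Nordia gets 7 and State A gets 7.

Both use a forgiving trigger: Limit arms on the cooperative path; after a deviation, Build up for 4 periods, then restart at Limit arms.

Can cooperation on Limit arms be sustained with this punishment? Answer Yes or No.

Yes

Comparing payoff streams over the 5 periods until play realigns: cooperate → 13(1+δ+…+δ^4); deviate → 15 + 7(δ+…+δ^4).
Cooperation is sustained iff (13−7)(δ+…+δ^4) ≥ 15−13.
δ+…+δ^4 = 7/9·(1−(7/9)^4)/(1−7/9) = 2.2192, and (15−13)/(13−7) = 0.3333.
2.2192 ≥ 0.3333, so cooperation is sustainable.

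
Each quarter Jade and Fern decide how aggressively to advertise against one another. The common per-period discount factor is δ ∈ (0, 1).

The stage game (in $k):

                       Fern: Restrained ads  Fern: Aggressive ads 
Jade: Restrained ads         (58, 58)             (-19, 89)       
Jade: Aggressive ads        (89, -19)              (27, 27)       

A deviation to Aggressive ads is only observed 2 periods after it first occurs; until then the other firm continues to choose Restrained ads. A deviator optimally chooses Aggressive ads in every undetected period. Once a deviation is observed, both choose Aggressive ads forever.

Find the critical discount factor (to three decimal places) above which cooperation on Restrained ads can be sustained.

0.707

The best deviation is to choose Aggressive ads for all 2 undetected periods, earning 89 each, then 27 forever once detected.
Deviation value: 89(1−δ^2)/(1−δ) + 27δ^2/(1−δ); cooperation value: 58/(1−δ).
IC: 58 ≥ 89(1−δ^2) + 27δ^2 = 89 − 62δ^2.
So δ^2 ≥ 31/62 = 1/2, giving δ ≥ (1/2)^(1/2) ≈ 0.707.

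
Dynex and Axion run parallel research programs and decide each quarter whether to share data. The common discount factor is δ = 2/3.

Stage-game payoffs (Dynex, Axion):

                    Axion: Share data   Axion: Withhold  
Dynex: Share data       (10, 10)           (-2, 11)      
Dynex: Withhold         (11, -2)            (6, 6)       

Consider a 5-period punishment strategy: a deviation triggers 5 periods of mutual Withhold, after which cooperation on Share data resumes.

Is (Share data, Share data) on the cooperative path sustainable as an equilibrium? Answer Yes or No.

IC: δ+…+δ^5 ≥ (11−10)/(10−6) = 1/4.
At δ = 2/3: partial sum = 1.7366 ≥ 0.2500. Cooperation sustainable.

Yes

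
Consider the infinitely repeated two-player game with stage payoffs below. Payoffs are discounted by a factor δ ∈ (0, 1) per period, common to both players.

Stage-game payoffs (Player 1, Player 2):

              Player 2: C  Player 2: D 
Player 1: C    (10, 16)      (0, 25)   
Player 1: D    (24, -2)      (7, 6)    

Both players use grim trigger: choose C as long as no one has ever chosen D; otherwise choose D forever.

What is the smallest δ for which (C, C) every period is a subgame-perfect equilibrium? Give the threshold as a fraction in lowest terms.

Player 1's threshold: (24−10)/(24−7) = 14/17.
Player 2's threshold: (25−16)/(25−6) = 9/19.
14/17 > 9/19, so Player 1 binds and δ* = 14/17.

14/17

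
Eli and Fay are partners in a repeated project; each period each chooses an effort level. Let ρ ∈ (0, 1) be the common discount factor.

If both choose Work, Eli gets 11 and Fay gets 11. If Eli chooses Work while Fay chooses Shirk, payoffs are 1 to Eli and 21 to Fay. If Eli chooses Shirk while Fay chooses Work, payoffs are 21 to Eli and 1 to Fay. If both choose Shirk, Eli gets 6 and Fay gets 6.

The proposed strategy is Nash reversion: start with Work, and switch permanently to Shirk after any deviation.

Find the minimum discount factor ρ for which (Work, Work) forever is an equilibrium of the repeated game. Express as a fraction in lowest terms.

Cooperation forever yields 11 each period: 11/(1−ρ).
Deviating yields 21 once, then 6 forever: 21 + 6ρ/(1−ρ).
No profitable deviation requires 11/(1−ρ) ≥ 21 + 6ρ/(1−ρ).
Multiplying by (1−ρ): 11 ≥ 21(1−ρ) + 6ρ = 21 − 15ρ.
So 15ρ ≥ 10, i.e. ρ ≥ 10/15 = 2/3.

2/3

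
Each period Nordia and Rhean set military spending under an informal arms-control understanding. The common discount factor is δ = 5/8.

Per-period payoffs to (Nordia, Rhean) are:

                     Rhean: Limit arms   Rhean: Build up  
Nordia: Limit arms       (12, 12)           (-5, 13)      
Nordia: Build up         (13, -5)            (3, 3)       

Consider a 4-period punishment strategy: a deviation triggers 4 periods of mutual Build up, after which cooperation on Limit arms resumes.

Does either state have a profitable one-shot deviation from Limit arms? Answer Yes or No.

No

A one-shot deviation gives 13 now, then 3 for 4 periods, then back to 12.
Gain from deviating: (13−12) today; loss: (12−3) in each of the next 4 periods.
No-deviation condition: (12−3)(δ+…+δ^4) ≥ 13−12, i.e. δ+…+δ^4 ≥ 1/9.
At δ = 5/8: δ+…+δ^4 = 1.4124 ≥ 0.1111.
So cooperation is sustainable.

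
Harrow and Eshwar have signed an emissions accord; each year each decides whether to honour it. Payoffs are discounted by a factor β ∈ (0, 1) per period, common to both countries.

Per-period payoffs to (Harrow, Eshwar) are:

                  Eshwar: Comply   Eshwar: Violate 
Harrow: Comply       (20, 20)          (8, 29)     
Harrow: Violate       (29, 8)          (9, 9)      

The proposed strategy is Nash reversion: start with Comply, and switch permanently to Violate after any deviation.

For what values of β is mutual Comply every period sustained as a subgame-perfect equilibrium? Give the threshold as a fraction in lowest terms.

One-period gain from deviating is 29 − 20 = 9. The loss is 20 − 9 = 11 in every subsequent period, with present value 11·β/(1−β).
Deviation is unprofitable when 11·β/(1−β) ≥ 9, i.e. β/(1−β) ≥ 9/11.
Equivalently β ≥ 9/(9+11) = 9/20.

9/20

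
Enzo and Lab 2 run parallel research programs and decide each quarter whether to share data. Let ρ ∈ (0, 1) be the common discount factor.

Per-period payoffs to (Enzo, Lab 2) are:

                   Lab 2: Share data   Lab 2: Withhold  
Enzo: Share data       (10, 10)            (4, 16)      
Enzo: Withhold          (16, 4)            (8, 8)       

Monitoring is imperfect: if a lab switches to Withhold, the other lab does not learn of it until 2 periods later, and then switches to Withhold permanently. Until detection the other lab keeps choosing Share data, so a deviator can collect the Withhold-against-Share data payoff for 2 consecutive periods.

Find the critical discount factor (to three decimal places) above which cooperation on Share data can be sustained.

0.866

The best deviation is to choose Withhold for all 2 undetected periods, earning 16 each, then 8 forever once detected.
Deviation value: 16(1−ρ^2)/(1−ρ) + 8ρ^2/(1−ρ); cooperation value: 10/(1−ρ).
IC: 10 ≥ 16(1−ρ^2) + 8ρ^2 = 16 − 8ρ^2.
So ρ^2 ≥ 6/8 = 3/4, giving ρ ≥ (3/4)^(1/2) ≈ 0.866.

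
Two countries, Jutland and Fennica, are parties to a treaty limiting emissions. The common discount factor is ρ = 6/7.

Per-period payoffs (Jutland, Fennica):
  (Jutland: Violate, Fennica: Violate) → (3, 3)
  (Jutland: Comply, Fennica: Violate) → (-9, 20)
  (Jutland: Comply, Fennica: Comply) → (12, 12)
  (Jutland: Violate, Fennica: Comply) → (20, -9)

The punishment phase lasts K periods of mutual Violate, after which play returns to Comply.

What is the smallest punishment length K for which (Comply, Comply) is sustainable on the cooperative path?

IC: ρ(1−ρ^K)/(1−ρ) ≥ (20−12)/(12−3) = 8/9.
With ρ = 6/7: need 1 − ρ^K ≥ 8/9·(1−6/7)/(6/7), i.e. ρ^K ≤ 0.8519.
Since (6/7)^1 = 0.8571 and (6/7)^2 = 0.7347, the smallest such K is 2.

2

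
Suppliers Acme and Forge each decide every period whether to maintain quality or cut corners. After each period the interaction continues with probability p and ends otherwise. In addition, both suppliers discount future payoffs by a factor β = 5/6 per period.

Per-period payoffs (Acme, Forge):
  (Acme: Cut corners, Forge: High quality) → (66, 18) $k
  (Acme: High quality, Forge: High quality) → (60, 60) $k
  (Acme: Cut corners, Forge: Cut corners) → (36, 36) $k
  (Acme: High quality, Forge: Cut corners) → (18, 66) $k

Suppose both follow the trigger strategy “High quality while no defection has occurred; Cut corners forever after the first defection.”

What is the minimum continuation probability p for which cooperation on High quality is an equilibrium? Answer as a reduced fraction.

With continuation probability p and discount β, the effective per-period discount factor is βp.
Grim-trigger IC: βp ≥ (66−60)/(66−36) = 1/5.
So p ≥ (1/5)/(5/6) = 6/25.

6/25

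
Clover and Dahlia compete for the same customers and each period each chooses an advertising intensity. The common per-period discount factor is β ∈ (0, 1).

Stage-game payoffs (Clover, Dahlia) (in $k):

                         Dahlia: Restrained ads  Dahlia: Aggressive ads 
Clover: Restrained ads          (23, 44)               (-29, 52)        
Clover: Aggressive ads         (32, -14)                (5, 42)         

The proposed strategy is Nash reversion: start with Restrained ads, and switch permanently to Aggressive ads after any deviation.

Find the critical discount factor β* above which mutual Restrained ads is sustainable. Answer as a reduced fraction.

For Clover: deviation gain 32−23 = 9, per-period punishment loss 23−5 = 18. IC gives β ≥ 9/27 = 1/3.
For Dahlia: gain 8, loss 2 per period, so β ≥ 8/10 = 4/5.
The tighter constraint is Dahlia's, so cooperation needs β ≥ 4/5.

4/5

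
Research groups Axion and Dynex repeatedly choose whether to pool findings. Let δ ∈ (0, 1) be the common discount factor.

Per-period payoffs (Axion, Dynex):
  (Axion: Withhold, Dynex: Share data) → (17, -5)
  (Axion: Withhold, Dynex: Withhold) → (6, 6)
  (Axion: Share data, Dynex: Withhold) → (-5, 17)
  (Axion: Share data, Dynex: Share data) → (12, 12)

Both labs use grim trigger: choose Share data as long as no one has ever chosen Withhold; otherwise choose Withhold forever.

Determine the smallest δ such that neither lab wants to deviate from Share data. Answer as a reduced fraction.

5/11

One-period gain from deviating is 17 − 12 = 5. The loss is 12 − 6 = 6 in every subsequent period, with present value 6·δ/(1−δ).
Deviation is unprofitable when 6·δ/(1−δ) ≥ 5, i.e. δ/(1−δ) ≥ 5/6.
Equivalently δ ≥ 5/(5+6) = 5/11.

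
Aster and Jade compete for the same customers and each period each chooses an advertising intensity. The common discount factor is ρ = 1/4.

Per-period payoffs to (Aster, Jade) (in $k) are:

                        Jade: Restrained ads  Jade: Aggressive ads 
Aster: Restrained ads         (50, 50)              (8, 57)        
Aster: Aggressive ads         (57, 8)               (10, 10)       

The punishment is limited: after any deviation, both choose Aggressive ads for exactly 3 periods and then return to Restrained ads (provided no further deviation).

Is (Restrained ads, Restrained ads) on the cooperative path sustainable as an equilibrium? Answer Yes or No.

Yes

A one-shot deviation gives 57 now, then 10 for 3 periods, then back to 50.
Gain from deviating: (57−50) today; loss: (50−10) in each of the next 3 periods.
No-deviation condition: (50−10)(ρ+…+ρ^3) ≥ 57−50, i.e. ρ+…+ρ^3 ≥ 7/40.
At ρ = 1/4: ρ+…+ρ^3 = 0.3281 ≥ 0.1750.
So cooperation is sustainable.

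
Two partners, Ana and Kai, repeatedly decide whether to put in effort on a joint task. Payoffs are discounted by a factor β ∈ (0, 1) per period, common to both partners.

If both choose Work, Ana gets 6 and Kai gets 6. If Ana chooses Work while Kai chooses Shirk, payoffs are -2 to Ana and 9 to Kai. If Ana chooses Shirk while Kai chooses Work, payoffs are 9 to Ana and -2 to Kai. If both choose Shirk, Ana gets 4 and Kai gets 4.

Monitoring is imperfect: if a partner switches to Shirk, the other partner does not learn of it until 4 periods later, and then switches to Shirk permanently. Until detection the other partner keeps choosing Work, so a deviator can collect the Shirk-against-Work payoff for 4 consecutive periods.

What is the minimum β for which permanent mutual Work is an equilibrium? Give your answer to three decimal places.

Deviating for the 4 undetected periods gains 9−6 = 3 per period over cooperation, then loses 6−4 = 2 per period forever once punishment starts.
Gain: 3(1 + β + … + β^3); loss: 2·β^4/(1−β).
No profitable deviation ⇔ 3(1−β^4) ≤ 2·β^4, i.e. β^4 ≥ 3/(3+2) = 3/5.
Hence β ≥ (3/5)^(1/4) ≈ 0.880.

0.880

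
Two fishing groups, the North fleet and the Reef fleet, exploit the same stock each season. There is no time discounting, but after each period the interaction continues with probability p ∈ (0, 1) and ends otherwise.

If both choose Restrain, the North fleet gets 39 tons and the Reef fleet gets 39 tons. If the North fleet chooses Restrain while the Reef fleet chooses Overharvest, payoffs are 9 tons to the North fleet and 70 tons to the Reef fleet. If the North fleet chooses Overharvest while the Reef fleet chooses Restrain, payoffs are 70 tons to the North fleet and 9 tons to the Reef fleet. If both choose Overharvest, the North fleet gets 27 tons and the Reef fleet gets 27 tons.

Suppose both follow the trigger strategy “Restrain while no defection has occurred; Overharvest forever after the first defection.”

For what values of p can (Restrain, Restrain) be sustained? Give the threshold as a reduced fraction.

Expected cooperation value is 39 + p·39 + p²·39 + … = 39/(1−p); deviation gives 70 + p·27/(1−p).
39 ≥ 70(1−p) + 27p ⇒ 43p ≥ 31 ⇒ p ≥ 31/43.

31/43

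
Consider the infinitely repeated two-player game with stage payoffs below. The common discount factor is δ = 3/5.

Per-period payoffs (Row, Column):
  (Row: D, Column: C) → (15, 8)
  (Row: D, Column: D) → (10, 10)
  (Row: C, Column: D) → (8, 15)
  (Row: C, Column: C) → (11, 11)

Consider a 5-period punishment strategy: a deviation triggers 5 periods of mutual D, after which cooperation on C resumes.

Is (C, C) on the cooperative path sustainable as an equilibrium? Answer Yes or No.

Comparing payoff streams over the 6 periods until play realigns: cooperate → 11(1+δ+…+δ^5); deviate → 15 + 10(δ+…+δ^5).
Cooperation is sustained iff (11−10)(δ+…+δ^5) ≥ 15−11.
δ+…+δ^5 = 3/5·(1−(3/5)^5)/(1−3/5) = 1.3834, and (15−11)/(11−10) = 4.0000.
1.3834 < 4.0000, so cooperation is not sustainable.

No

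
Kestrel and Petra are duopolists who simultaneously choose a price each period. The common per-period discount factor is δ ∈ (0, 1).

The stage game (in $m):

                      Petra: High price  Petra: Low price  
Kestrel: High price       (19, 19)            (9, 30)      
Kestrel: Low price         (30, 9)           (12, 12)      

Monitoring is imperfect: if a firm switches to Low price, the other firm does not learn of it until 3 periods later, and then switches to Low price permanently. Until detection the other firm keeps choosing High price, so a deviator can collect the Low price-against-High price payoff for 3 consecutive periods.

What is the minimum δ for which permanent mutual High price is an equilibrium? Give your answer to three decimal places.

0.849

The best deviation is to choose Low price for all 3 undetected periods, earning 30 each, then 12 forever once detected.
Deviation value: 30(1−δ^3)/(1−δ) + 12δ^3/(1−δ); cooperation value: 19/(1−δ).
IC: 19 ≥ 30(1−δ^3) + 12δ^3 = 30 − 18δ^3.
So δ^3 ≥ 11/18, giving δ ≥ (11/18)^(1/3) ≈ 0.849.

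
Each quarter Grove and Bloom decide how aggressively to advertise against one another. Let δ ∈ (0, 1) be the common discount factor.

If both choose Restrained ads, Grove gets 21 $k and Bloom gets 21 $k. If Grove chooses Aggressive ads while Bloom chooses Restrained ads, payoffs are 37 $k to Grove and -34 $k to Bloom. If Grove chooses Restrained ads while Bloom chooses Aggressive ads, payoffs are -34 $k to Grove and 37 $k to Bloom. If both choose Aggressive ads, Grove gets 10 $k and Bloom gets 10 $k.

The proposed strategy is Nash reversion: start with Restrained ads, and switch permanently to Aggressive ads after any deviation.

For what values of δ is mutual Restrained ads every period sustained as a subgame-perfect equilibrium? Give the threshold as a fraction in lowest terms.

16/27

21/(1−δ) ≥ 37 + 10δ/(1−δ)
21 ≥ 37 − 27δ
δ ≥ 16/27.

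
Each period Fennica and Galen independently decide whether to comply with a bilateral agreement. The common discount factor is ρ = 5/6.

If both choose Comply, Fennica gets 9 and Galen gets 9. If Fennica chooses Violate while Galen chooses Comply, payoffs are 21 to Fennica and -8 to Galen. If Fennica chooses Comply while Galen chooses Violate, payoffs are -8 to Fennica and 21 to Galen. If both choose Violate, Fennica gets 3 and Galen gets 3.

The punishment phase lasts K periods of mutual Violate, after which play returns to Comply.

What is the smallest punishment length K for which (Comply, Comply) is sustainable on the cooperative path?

No profitable deviation requires (9−3)(ρ+…+ρ^K) ≥ 21−9, i.e. ρ+…+ρ^K ≥ 2 ≈ 2.0000.
With ρ = 5/6, the partial sums are K=1: 0.8333, K=2: 1.5278, K=3: 2.1065.
K = 3 is the first length at which the sum reaches 2.0000.

3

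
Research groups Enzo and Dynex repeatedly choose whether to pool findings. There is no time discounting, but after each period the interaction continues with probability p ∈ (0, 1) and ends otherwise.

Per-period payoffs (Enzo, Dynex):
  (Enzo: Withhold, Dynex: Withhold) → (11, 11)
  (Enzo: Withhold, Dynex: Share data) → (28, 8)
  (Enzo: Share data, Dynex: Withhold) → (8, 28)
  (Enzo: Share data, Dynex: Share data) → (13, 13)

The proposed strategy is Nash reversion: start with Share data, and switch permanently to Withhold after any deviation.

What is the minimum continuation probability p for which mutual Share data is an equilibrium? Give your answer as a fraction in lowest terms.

15/17

Expected cooperation value is 13 + p·13 + p²·13 + … = 13/(1−p); deviation gives 28 + p·11/(1−p).
13 ≥ 28(1−p) + 11p ⇒ 17p ≥ 15 ⇒ p ≥ 15/17.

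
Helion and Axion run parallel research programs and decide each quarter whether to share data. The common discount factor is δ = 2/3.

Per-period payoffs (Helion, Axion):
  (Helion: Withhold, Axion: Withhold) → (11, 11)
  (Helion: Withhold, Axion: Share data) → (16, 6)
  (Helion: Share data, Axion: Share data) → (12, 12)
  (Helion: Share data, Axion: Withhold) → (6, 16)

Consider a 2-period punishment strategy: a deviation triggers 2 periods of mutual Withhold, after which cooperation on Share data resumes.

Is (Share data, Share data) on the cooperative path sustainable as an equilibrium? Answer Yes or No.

No

A one-shot deviation gives 16 now, then 11 for 2 periods, then back to 12.
Gain from deviating: (16−12) today; loss: (12−11) in each of the next 2 periods.
No-deviation condition: (12−11)(δ+…+δ^2) ≥ 16−12, i.e. δ+…+δ^2 ≥ 4.
At δ = 2/3: δ+…+δ^2 = 1.1111 < 4.0000.
So cooperation is not sustainable.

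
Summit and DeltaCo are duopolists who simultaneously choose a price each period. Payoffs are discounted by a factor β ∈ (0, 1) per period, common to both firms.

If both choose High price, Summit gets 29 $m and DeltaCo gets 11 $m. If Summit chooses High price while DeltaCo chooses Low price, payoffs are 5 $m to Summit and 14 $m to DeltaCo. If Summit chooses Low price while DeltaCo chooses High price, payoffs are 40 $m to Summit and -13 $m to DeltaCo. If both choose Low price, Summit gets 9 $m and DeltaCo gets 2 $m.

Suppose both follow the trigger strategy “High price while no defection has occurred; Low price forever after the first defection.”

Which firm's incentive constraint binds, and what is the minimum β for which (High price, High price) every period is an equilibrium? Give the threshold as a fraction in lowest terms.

Summit; β ≥ 11/31

For Summit: deviation gain 40−29 = 11, per-period punishment loss 29−9 = 20. IC gives β ≥ 11/31.
For DeltaCo: gain 3, loss 9 per period, so β ≥ 3/12 = 1/4.
The tighter constraint is Summit's, so cooperation needs β ≥ 11/31.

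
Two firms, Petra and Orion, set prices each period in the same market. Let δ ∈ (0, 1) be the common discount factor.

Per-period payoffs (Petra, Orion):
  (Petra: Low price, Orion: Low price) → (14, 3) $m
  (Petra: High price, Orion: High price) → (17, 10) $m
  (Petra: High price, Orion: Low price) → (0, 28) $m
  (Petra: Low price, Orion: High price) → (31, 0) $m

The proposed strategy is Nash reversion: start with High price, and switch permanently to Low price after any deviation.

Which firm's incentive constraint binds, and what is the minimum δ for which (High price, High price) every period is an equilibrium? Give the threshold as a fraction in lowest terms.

For Petra: deviation gain 31−17 = 14, per-period punishment loss 17−14 = 3. IC gives δ ≥ 14/17.
For Orion: gain 18, loss 7 per period, so δ ≥ 18/25.
The tighter constraint is Petra's, so cooperation needs δ ≥ 14/17.

Petra; δ ≥ 14/17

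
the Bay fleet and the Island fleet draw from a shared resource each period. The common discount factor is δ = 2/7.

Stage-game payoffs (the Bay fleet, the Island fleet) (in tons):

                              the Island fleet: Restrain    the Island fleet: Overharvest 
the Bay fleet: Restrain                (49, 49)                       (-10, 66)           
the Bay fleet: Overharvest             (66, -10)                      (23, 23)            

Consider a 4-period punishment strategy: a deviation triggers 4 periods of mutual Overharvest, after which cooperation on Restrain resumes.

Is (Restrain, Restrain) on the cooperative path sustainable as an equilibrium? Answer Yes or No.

No

A one-shot deviation gives 66 now, then 23 for 4 periods, then back to 49.
Gain from deviating: (66−49) today; loss: (49−23) in each of the next 4 periods.
No-deviation condition: (49−23)(δ+…+δ^4) ≥ 66−49, i.e. δ+…+δ^4 ≥ 17/26.
At δ = 2/7: δ+…+δ^4 = 0.3973 < 0.6538.
So cooperation is not sustainable.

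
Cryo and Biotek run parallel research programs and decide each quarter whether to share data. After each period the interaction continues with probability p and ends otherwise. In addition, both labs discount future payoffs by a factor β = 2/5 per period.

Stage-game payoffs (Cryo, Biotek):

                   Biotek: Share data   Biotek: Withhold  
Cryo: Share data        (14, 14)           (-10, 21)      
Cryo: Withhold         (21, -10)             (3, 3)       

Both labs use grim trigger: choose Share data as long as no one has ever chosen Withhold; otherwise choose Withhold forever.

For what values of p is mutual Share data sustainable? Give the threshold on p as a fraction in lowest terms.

35/36

With continuation probability p and discount β, the effective per-period discount factor is βp.
Grim-trigger IC: βp ≥ (21−14)/(21−3) = 7/18.
So p ≥ (7/18)/(2/5) = 35/36.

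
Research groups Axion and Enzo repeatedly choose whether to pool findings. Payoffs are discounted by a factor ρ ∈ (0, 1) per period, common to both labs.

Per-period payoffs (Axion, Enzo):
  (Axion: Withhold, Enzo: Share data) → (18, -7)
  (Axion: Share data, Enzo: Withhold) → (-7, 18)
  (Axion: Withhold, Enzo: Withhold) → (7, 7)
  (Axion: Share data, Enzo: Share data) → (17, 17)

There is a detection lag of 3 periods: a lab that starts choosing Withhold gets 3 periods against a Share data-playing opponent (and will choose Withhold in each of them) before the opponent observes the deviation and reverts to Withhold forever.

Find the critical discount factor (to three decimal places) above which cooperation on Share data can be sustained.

0.450

Deviating for the 3 undetected periods gains 18−17 = 1 per period over cooperation, then loses 17−7 = 10 per period forever once punishment starts.
Gain: 1(1 + ρ + … + ρ^2); loss: 10·ρ^3/(1−ρ).
No profitable deviation ⇔ 1(1−ρ^3) ≤ 10·ρ^3, i.e. ρ^3 ≥ 1/(1+10) = 1/11.
Hence ρ ≥ (1/11)^(1/3) ≈ 0.450.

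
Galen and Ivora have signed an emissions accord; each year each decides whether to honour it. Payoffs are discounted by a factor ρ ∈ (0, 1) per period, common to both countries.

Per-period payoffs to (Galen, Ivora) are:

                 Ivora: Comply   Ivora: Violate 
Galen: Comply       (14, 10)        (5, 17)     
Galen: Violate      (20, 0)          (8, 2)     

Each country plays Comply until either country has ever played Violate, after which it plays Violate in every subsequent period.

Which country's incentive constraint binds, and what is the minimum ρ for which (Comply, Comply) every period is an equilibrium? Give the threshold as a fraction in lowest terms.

Galen: cooperation gives 14 each period; deviation gives 20 once then 8 forever.
  14/(1−ρ) ≥ 20 + 8ρ/(1−ρ) ⇒ ρ ≥ 6/12 = 1/2.
Ivora: cooperation gives 10 each period; deviation gives 17 once then 2 forever.
  ρ ≥ 7/15.
Both must hold, so the binding constraint is Galen's: ρ ≥ 1/2.

Galen; ρ ≥ 1/2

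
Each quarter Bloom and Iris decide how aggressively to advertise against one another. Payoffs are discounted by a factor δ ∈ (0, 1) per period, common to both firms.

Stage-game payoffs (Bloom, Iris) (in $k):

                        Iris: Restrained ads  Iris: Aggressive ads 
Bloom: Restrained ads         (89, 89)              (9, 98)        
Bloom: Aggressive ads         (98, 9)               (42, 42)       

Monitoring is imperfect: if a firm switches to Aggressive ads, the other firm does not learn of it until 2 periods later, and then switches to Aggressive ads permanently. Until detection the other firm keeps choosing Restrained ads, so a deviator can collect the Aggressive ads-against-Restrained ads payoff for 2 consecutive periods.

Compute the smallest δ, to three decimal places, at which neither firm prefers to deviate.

0.401

The best deviation is to choose Aggressive ads for all 2 undetected periods, earning 98 each, then 42 forever once detected.
Deviation value: 98(1−δ^2)/(1−δ) + 42δ^2/(1−δ); cooperation value: 89/(1−δ).
IC: 89 ≥ 98(1−δ^2) + 42δ^2 = 98 − 56δ^2.
So δ^2 ≥ 9/56, giving δ ≥ (9/56)^(1/2) ≈ 0.401.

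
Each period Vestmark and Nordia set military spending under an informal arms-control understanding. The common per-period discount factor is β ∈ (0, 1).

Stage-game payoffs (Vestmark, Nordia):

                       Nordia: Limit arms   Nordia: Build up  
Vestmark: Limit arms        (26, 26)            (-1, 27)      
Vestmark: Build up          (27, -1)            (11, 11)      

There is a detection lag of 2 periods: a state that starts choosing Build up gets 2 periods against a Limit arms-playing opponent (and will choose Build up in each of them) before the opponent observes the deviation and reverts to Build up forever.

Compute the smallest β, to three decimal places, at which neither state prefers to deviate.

0.250

The best deviation is to choose Build up for all 2 undetected periods, earning 27 each, then 11 forever once detected.
Deviation value: 27(1−β^2)/(1−β) + 11β^2/(1−β); cooperation value: 26/(1−β).
IC: 26 ≥ 27(1−β^2) + 11β^2 = 27 − 16β^2.
So β^2 ≥ 1/16, giving β ≥ (1/16)^(1/2) ≈ 0.250.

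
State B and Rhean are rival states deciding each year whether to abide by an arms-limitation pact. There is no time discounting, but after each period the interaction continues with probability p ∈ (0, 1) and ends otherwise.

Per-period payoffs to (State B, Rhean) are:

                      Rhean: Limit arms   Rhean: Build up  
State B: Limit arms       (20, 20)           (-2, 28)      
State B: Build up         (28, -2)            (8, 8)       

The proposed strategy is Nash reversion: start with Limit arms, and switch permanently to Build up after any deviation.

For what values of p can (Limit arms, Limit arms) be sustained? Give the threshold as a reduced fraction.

With no time discounting, the continuation probability p plays the role of the discount factor.
Grim-trigger IC: 20/(1−p) ≥ 28 + 8p/(1−p) ⇒ p ≥ (28−20)/(28−8) = 2/5.

2/5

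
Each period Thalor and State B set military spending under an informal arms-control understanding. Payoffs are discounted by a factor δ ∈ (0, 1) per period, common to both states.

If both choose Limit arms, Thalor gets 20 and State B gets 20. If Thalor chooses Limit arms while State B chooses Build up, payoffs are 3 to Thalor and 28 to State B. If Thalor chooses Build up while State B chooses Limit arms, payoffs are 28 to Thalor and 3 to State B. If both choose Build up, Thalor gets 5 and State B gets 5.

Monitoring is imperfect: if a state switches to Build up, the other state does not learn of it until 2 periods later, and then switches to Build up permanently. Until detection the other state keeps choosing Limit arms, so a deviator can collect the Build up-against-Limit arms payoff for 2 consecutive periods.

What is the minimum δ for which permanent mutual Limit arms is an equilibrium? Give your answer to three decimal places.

0.590

A deviator earns 28 for 2 periods, then 5 forever; cooperating earns 20 forever. Multiplying the IC by (1−δ):
20 ≥ 28(1−δ^2) + 5δ^2, so 23·δ^2 ≥ 8 and δ^2 ≥ 8/23.
δ ≥ (8/23)^(1/2) ≈ 0.590.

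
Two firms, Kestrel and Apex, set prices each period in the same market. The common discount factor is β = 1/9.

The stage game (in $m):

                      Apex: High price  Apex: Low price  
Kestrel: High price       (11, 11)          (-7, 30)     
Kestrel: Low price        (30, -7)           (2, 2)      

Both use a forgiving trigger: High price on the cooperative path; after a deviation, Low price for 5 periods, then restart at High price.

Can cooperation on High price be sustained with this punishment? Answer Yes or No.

Comparing payoff streams over the 6 periods until play realigns: cooperate → 11(1+β+…+β^5); deviate → 30 + 2(β+…+β^5).
Cooperation is sustained iff (11−2)(β+…+β^5) ≥ 30−11.
β+…+β^5 = 1/9·(1−(1/9)^5)/(1−1/9) = 0.1250, and (30−11)/(11−2) = 2.1111.
0.1250 < 2.1111, so cooperation is not sustainable.

No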